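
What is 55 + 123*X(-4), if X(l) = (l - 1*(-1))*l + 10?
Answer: 2761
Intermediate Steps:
X(l) = 10 + l*(1 + l) (X(l) = (l + 1)*l + 10 = (1 + l)*l + 10 = l*(1 + l) + 10 = 10 + l*(1 + l))
55 + 123*X(-4) = 55 + 123*(10 - 4 + (-4)²) = 55 + 123*(10 - 4 + 16) = 55 + 123*22 = 55 + 2706 = 2761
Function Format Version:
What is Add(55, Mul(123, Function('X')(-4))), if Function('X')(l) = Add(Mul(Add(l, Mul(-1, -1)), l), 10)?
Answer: 2761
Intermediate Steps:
Function('X')(l) = Add(10, Mul(l, Add(1, l))) (Function('X')(l) = Add(Mul(Add(l, 1), l), 10) = Add(Mul(Add(1, l), l), 10) = Add(Mul(l, Add(1, l)), 10) = Add(10, Mul(l, Add(1, l))))
Add(55, Mul(123, Function('X')(-4))) = Add(55, Mul(123, Add(10, -4, Pow(-4, 2)))) = Add(55, Mul(123, Add(10, -4, 16))) = Add(55, Mul(123, 22)) = Add(55, 2706) = 2761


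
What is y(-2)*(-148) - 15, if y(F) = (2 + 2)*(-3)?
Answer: 1761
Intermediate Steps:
y(F) = -12 (y(F) = 4*(-3) = -12)
y(-2)*(-148) - 15 = -12*(-148) - 15 = 1776 - 15 = 1761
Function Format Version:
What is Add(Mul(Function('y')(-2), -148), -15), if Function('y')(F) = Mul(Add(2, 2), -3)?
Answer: 1761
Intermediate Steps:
Function('y')(F) = -12 (Function('y')(F) = Mul(4, -3) = -12)
Add(Mul(Function('y')(-2), -148), -15) = Add(Mul(-12, -148), -15) = Add(1776, -15) = 1761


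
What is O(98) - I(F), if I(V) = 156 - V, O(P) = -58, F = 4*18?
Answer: -142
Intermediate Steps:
F = 72
O(98) - I(F) = -58 - (156 - 1*72) = -58 - (156 - 72) = -58 - 1*84 = -58 - 84 = -142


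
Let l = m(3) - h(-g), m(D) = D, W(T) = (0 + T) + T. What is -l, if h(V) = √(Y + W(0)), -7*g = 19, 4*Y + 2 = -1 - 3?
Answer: -3 + I*√6/2 ≈ -3.0 + 1.2247*I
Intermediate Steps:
Y = -3/2 (Y = -½ + (-1 - 3)/4 = -½ + (¼)*(-4) = -½ - 1 = -3/2 ≈ -1.5000)
W(T) = 2*T (W(T) = T + T = 2*T)
g = -19/7 (g = -⅐*19 = -19/7 ≈ -2.7143)
h(V) = I*√6/2 (h(V) = √(-3/2 + 2*0) = √(-3/2 + 0) = √(-3/2) = I*√6/2)
l = 3 - I*√6/2 ≈ 3.0 - 1.2247*I
-l = -(3 - I*√6/2) = -3 + I*√6/2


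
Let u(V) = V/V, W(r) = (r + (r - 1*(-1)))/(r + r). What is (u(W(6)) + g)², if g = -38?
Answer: 1369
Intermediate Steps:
W(r) = (1 + 2*r)/(2*r) (W(r) = (r + (r + 1))/((2*r)) = (r + (1 + r))*(1/(2*r)) = (1 + 2*r)*(1/(2*r)) = (1 + 2*r)/(2*r))
u(V) = 1
(u(W(6)) + g)² = (1 - 38)² = (-37)² = 1369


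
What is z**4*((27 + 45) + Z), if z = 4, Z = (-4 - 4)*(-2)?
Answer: 22528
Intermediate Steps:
Z = 16 (Z = -8*(-2) = 16)
z**4*((27 + 45) + Z) = 4**4*((27 + 45) + 16) = 256*(72 + 16) = 256*88 = 22528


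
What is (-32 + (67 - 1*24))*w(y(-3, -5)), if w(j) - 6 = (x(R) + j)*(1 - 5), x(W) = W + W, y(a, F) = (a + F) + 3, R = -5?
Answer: 726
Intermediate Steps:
y(a, F) = 3 + F + a (y(a, F) = (F + a) + 3 = 3 + F + a)
x(W) = 2*W
w(j) = 46 - 4*j (w(j) = 6 + (2*(-5) + j)*(1 - 5) = 6 + (-10 + j)*(-4) = 6 + (40 - 4*j) = 46 - 4*j)
(-32 + (67 - 1*24))*w(y(-3, -5)) = (-32 + (67 - 1*24))*(46 - 4*(3 - 5 - 3)) = (-32 + (67 - 24))*(46 - 4*(-5)) = (-32 + 43)*(46 + 20) = 11*66 = 726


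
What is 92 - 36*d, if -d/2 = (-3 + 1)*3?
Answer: -340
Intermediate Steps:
d = 12 (d = -2*(-3 + 1)*3 = -(-4)*3 = -2*(-6) = 12)
92 - 36*d = 92 - 36*12 = 92 - 432 = -340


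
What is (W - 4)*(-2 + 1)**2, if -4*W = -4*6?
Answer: 2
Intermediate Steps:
W = 6 (W = -(-1)*6 = -1/4*(-24) = 6)
(W - 4)*(-2 + 1)**2 = (6 - 4)*(-2 + 1)**2 = 2*(-1)**2 = 2*1 = 2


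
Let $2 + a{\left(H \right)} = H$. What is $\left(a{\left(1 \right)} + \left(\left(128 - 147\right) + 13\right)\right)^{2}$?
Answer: $49$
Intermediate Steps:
$a{\left(H \right)} = -2 + H$
$\left(a{\left(1 \right)} + \left(\left(128 - 147\right) + 13\right)\right)^{2} = \left(\left(-2 + 1\right) + \left(\left(128 - 147\right) + 13\right)\right)^{2} = \left(-1 + \left(-19 + 13\right)\right)^{2} = \left(-1 - 6\right)^{2} = \left(-7\right)^{2} = 49$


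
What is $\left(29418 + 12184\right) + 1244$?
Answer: $42846$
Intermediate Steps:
$\left(29418 + 12184\right) + 1244 = 41602 + 1244 = 42846$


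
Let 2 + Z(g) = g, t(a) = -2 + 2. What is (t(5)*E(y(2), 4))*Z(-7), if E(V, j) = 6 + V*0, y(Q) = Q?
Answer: 0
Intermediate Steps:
t(a) = 0
E(V, j) = 6 (E(V, j) = 6 + 0 = 6)
Z(g) = -2 + g
(t(5)*E(y(2), 4))*Z(-7) = (0*6)*(-2 - 7) = 0*(-9) = 0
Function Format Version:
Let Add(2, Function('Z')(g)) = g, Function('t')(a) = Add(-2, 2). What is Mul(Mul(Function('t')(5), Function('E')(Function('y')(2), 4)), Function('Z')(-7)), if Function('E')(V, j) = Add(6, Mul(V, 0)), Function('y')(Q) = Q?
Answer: 0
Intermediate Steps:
Function('t')(a) = 0
Function('E')(V, j) = 6 (Function('E')(V, j) = Add(6, 0) = 6)
Function('Z')(g) = Add(-2, g)
Mul(Mul(Function('t')(5), Function('E')(Function('y')(2), 4)), Function('Z')(-7)) = Mul(Mul(0, 6), Add(-2, -7)) = Mul(0, -9) = 0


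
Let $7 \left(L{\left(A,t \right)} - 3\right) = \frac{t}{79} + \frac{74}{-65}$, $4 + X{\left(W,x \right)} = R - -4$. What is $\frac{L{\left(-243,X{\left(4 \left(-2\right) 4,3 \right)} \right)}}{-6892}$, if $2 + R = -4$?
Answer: $- \frac{101599}{247732940} \approx -0.00041011$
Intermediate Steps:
$R = -6$ ($R = -2 - 4 = -6$)
$X{\left(W,x \right)} = -6$ ($X{\left(W,x \right)} = -4 - 2 = -6$)
$L{\left(A,t \right)} = \frac{1291}{455} + \frac{t}{553}$ ($L{\left(A,t \right)} = 3 + \frac{\frac{t}{79} + \frac{74}{-65}}{7} = 3 + \frac{t \frac{1}{79} + 74 \left(- \frac{1}{65}\right)}{7} = 3 + \frac{\frac{t}{79} - \frac{74}{65}}{7} = 3 + \frac{- \frac{74}{65} + \frac{t}{79}}{7} = 3 + \left(- \frac{74}{455} + \frac{t}{553}\right) = \frac{1291}{455} + \frac{t}{553}$)
$\frac{L{\left(-243,X{\left(4 \left(-2\right) 4,3 \right)} \right)}}{-6892} = \frac{\frac{1291}{455} + \frac{1}{553} \left(-6\right)}{-6892} = \left(\frac{1291}{455} - \frac{6}{553}\right) \left(- \frac{1}{6892}\right) = \frac{101599}{35945} \left(- \frac{1}{6892}\right) = - \frac{101599}{247732940}$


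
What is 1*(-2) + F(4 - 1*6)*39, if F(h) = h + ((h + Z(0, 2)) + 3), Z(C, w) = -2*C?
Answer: -41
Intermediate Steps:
F(h) = 3 + 2*h (F(h) = h + ((h - 2*0) + 3) = h + ((h + 0) + 3) = h + (h + 3) = h + (3 + h) = 3 + 2*h)
1*(-2) + F(4 - 1*6)*39 = 1*(-2) + (3 + 2*(4 - 1*6))*39 = -2 + (3 + 2*(4 - 6))*39 = -2 + (3 + 2*(-2))*39 = -2 + (3 - 4)*39 = -2 - 1*39 = -2 - 39 = -41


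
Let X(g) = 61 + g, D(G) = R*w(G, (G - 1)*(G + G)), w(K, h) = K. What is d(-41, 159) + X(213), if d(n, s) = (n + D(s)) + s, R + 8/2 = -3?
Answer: -721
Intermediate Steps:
R = -7 (R = -4 - 3 = -7)
D(G) = -7*G
d(n, s) = n - 6*s (d(n, s) = (n - 7*s) + s = n - 6*s)
d(-41, 159) + X(213) = (-41 - 6*159) + (61 + 213) = (-41 - 954) + 274 = -995 + 274 = -721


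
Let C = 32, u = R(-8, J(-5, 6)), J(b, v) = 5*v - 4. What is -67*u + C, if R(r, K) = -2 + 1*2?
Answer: 32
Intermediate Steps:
J(b, v) = -4 + 5*v
R(r, K) = 0 (R(r, K) = -2 + 2 = 0)
u = 0
-67*u + C = -67*0 + 32 = 0 + 32 = 32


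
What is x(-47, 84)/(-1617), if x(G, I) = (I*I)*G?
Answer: 2256/11 ≈ 205.09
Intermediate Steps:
x(G, I) = G*I**2 (x(G, I) = I**2*G = G*I**2)
x(-47, 84)/(-1617) = -47*84**2/(-1617) = -47*7056*(-1/1617) = -331632*(-1/1617) = 2256/11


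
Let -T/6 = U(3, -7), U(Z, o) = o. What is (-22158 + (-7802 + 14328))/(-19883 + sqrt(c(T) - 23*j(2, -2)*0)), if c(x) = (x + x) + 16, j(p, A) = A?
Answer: 15632/19873 ≈ 0.78659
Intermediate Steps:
T = 42 (T = -6*(-7) = 42)
c(x) = 16 + 2*x (c(x) = 2*x + 16 = 16 + 2*x)
(-22158 + (-7802 + 14328))/(-19883 + sqrt(c(T) - 23*j(2, -2)*0)) = (-22158 + (-7802 + 14328))/(-19883 + sqrt((16 + 2*42) - 23*(-2)*0)) = (-22158 + 6526)/(-19883 + sqrt((16 + 84) + 46*0)) = -15632/(-19883 + sqrt(100 + 0)) = -15632/(-19883 + sqrt(100)) = -15632/(-19883 + 10) = -15632/(-19873) = -15632*(-1/19873) = 15632/19873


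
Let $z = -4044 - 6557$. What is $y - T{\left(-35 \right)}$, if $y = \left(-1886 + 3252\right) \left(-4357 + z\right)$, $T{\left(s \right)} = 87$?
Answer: $-20432715$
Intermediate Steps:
$z = -10601$
$y = -20432628$ ($y = \left(-1886 + 3252\right) \left(-4357 - 10601\right) = 1366 \left(-14958\right) = -20432628$)
$y - T{\left(-35 \right)} = -20432628 - 87 = -20432715$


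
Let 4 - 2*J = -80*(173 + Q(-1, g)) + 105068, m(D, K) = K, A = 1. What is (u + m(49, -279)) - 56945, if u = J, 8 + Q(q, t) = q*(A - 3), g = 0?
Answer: -103076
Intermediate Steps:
Q(q, t) = -8 - 2*q (Q(q, t) = -8 + q*(1 - 3) = -8 + q*(-2) = -8 - 2*q)
J = -45852 (J = 2 - (-80*(173 + (-8 - 2*(-1))) + 105068)/2 = 2 - (-80*(173 + (-8 + 2)) + 105068)/2 = 2 - (-80*(173 - 6) + 105068)/2 = 2 - (-80*167 + 105068)/2 = 2 - (-13360 + 105068)/2 = 2 - ½*91708 = 2 - 45854 = -45852)
u = -45852
(u + m(49, -279)) - 56945 = (-45852 - 279) - 56945 = -46131 - 56945 = -103076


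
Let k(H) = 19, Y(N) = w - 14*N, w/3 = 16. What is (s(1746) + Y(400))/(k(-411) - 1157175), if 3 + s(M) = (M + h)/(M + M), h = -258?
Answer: 124337/25902492 ≈ 0.0048002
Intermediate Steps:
w = 48 (w = 3*16 = 48)
Y(N) = 48 - 14*N
s(M) = -3 + (-258 + M)/(2*M) (s(M) = -3 + (M - 258)/(M + M) = -3 + (-258 + M)/((2*M)) = -3 + (-258 + M)*(1/(2*M)) = -3 + (-258 + M)/(2*M))
(s(1746) + Y(400))/(k(-411) - 1157175) = ((-5/2 - 129/1746) + (48 - 14*400))/(19 - 1157175) = ((-5/2 - 129*1/1746) + (48 - 5600))/(-1157156) = ((-5/2 - 43/582) - 5552)*(-1/1157156) = (-749/291 - 5552)*(-1/1157156) = -1616381/291*(-1/1157156) = 124337/25902492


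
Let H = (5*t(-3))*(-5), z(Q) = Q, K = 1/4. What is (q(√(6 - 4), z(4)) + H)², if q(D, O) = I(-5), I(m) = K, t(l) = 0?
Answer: 1/16 ≈ 0.062500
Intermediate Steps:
K = ¼ ≈ 0.25000
I(m) = ¼
q(D, O) = ¼
H = 0 (H = (5*0)*(-5) = 0*(-5) = 0)
(q(√(6 - 4), z(4)) + H)² = (¼ + 0)² = (¼)² = 1/16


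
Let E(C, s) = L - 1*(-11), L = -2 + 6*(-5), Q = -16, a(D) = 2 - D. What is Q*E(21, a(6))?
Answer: 336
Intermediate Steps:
L = -32 (L = -2 - 30 = -32)
E(C, s) = -21 (E(C, s) = -32 - 1*(-11) = -32 + 11 = -21)
Q*E(21, a(6)) = -16*(-21) = 336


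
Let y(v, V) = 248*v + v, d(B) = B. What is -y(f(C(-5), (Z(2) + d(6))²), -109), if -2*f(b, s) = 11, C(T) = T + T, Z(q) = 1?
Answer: 2739/2 ≈ 1369.5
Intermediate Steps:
C(T) = 2*T
f(b, s) = -11/2 (f(b, s) = -½*11 = -11/2)
y(v, V) = 249*v
-y(f(C(-5), (Z(2) + d(6))²), -109) = -249*(-11)/2 = -1*(-2739/2) = 2739/2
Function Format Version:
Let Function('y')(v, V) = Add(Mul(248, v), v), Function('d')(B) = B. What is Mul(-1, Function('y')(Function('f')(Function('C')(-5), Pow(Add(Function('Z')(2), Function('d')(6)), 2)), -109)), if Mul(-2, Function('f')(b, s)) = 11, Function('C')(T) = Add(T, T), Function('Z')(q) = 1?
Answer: Rational(2739, 2) ≈ 1369.5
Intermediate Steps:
Function('C')(T) = Mul(2, T)
Function('f')(b, s) = Rational(-11, 2) (Function('f')(b, s) = Mul(Rational(-1, 2), 11) = Rational(-11, 2))
Function('y')(v, V) = Mul(249, v)
Mul(-1, Function('y')(Function('f')(Function('C')(-5), Pow(Add(Function('Z')(2), Function('d')(6)), 2)), -109)) = Mul(-1, Mul(249, Rational(-11, 2))) = Mul(-1, Rational(-2739, 2)) = Rational(2739, 2)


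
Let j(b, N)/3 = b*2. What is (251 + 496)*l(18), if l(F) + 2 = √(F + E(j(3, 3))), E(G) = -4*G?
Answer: -1494 + 2241*I*√6 ≈ -1494.0 + 5489.3*I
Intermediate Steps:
j(b, N) = 6*b (j(b, N) = 3*(b*2) = 3*(2*b) = 6*b)
l(F) = -2 + √(-72 + F) (l(F) = -2 + √(F - 24*3) = -2 + √(F - 4*18) = -2 + √(F - 72) = -2 + √(-72 + F))
(251 + 496)*l(18) = (251 + 496)*(-2 + √(-72 + 18)) = 747*(-2 + √(-54)) = 747*(-2 + 3*I*√6) = -1494 + 2241*I*√6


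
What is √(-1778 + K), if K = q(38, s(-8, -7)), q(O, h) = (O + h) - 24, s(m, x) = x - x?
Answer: 42*I ≈ 42.0*I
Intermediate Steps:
s(m, x) = 0
q(O, h) = -24 + O + h
K = 14 (K = -24 + 38 + 0 = 14)
√(-1778 + K) = √(-1778 + 14) = √(-1764) = 42*I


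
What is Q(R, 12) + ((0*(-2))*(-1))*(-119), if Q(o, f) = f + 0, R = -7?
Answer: 12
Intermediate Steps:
Q(o, f) = f
Q(R, 12) + ((0*(-2))*(-1))*(-119) = 12 + ((0*(-2))*(-1))*(-119) = 12 + (0*(-1))*(-119) = 12 + 0*(-119) = 12 + 0 = 12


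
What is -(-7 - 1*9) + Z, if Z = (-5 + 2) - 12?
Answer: 1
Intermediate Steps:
Z = -15 (Z = -3 - 12 = -15)
-(-7 - 1*9) + Z = -(-7 - 1*9) - 15 = -(-7 - 9) - 15 = -1*(-16) - 15 = 16 - 15 = 1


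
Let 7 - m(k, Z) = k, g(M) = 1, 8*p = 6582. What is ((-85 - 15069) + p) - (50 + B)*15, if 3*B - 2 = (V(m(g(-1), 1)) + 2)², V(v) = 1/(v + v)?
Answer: -2176265/144 ≈ -15113.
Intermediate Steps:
p = 3291/4 (p = (⅛)*6582 = 3291/4 ≈ 822.75)
m(k, Z) = 7 - k
V(v) = 1/(2*v)
B = 913/432 (B = ⅔ + (1/(2*(7 - 1*1)) + 2)²/3 = ⅔ + (1/(2*(7 - 1)) + 2)²/3 = ⅔ + ((½)/6 + 2)²/3 = ⅔ + ((½)*(⅙) + 2)²/3 = ⅔ + (1/12 + 2)²/3 = ⅔ + (25/12)²/3 = ⅔ + (⅓)*(625/144) = ⅔ + 625/432 = 913/432 ≈ 2.1134)
((-85 - 15069) + p) - (50 + B)*15 = ((-85 - 15069) + 3291/4) - (50 + 913/432)*15 = (-15154 + 3291/4) - 22513*15/432 = -57325/4 - 1*112565/144 = -57325/4 - 112565/144 = -2176265/144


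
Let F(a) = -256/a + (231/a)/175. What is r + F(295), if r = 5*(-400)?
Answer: -14756367/7375 ≈ -2000.9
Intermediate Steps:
r = -2000
F(a) = -6367/(25*a) (F(a) = -256/a + (231/a)*(1/175) = -256/a + 33/(25*a) = -6367/(25*a))
r + F(295) = -2000 - 6367/25/295 = -2000 - 6367/25*1/295 = -2000 - 6367/7375 = -14756367/7375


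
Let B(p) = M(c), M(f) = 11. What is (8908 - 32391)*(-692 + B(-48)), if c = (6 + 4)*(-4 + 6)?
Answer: 15991923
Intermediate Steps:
c = 20 (c = 10*2 = 20)
B(p) = 11
(8908 - 32391)*(-692 + B(-48)) = (8908 - 32391)*(-692 + 11) = -23483*(-681) = 15991923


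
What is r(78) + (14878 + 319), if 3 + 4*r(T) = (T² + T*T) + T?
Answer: 73031/4 ≈ 18258.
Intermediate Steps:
r(T) = -¾ + T²/2 + T/4 (r(T) = -¾ + ((T² + T*T) + T)/4 = -¾ + ((T² + T²) + T)/4 = -¾ + (2*T² + T)/4 = -¾ + (T + 2*T²)/4 = -¾ + (T²/2 + T/4) = -¾ + T²/2 + T/4)
r(78) + (14878 + 319) = (-¾ + (½)*78² + (¼)*78) + (14878 + 319) = (-¾ + (½)*6084 + 39/2) + 15197 = (-¾ + 3042 + 39/2) + 15197 = 12243/4 + 15197 = 73031/4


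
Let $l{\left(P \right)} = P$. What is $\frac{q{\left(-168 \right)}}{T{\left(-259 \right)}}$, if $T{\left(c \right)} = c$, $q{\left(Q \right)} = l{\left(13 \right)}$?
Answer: $- \frac{13}{259} \approx -0.050193$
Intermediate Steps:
$q{\left(Q \right)} = 13$
$\frac{q{\left(-168 \right)}}{T{\left(-259 \right)}} = \frac{13}{-259} = 13 \left(- \frac{1}{259}\right) = - \frac{13}{259}$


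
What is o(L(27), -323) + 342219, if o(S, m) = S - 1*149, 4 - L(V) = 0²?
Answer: 342074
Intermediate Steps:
L(V) = 4 (L(V) = 4 - 1*0² = 4 - 1*0 = 4 + 0 = 4)
o(S, m) = -149 + S (o(S, m) = S - 149 = -149 + S)
o(L(27), -323) + 342219 = (-149 + 4) + 342219 = -145 + 342219 = 342074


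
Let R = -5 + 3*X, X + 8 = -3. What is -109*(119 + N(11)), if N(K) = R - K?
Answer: -7630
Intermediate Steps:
X = -11 (X = -8 - 3 = -11)
R = -38 (R = -5 + 3*(-11) = -5 - 33 = -38)
N(K) = -38 - K
-109*(119 + N(11)) = -109*(119 + (-38 - 1*11)) = -109*(119 + (-38 - 11)) = -109*(119 - 49) = -109*70 = -7630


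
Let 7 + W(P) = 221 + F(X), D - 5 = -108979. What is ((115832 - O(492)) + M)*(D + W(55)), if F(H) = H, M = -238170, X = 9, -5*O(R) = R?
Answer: 66468393698/5 ≈ 1.3294e+10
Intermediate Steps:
D = -108974 (D = 5 - 108979 = -108974)
O(R) = -R/5
W(P) = 223 (W(P) = -7 + (221 + 9) = -7 + 230 = 223)
((115832 - O(492)) + M)*(D + W(55)) = ((115832 - (-1)*492/5) - 238170)*(-108974 + 223) = ((115832 - 1*(-492/5)) - 238170)*(-108751) = ((115832 + 492/5) - 238170)*(-108751) = (579652/5 - 238170)*(-108751) = -611198/5*(-108751) = 66468393698/5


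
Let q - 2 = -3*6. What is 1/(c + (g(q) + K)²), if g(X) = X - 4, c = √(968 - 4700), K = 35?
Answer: 75/18119 - 2*I*√933/54357 ≈ 0.0041393 - 0.0011239*I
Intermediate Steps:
q = -16 (q = 2 - 3*6 = 2 - 18 = -16)
c = 2*I*√933 (c = √(-3732) = 2*I*√933 ≈ 61.09*I)
g(X) = -4 + X
1/(c + (g(q) + K)²) = 1/(2*I*√933 + ((-4 - 16) + 35)²) = 1/(2*I*√933 + (-20 + 35)²) = 1/(2*I*√933 + 15²) = 1/(2*I*√933 + 225) = 1/(225 + 2*I*√933)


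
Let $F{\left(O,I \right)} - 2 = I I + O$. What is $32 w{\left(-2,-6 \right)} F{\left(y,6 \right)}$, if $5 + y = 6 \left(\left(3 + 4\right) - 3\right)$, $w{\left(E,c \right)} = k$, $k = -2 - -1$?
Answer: $-1824$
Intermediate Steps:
$k = -1$ ($k = -2 + 1 = -1$)
$w{\left(E,c \right)} = -1$
$y = 19$ ($y = -5 + 6 \left(\left(3 + 4\right) - 3\right) = -5 + 6 \left(7 - 3\right) = -5 + 6 \cdot 4 = -5 + 24 = 19$)
$F{\left(O,I \right)} = 2 + O + I^{2}$ ($F{\left(O,I \right)} = 2 + \left(I I + O\right) = 2 + \left(I^{2} + O\right) = 2 + \left(O + I^{2}\right) = 2 + O + I^{2}$)
$32 w{\left(-2,-6 \right)} F{\left(y,6 \right)} = 32 \left(-1\right) \left(2 + 19 + 6^{2}\right) = - 32 \left(2 + 19 + 36\right) = \left(-32\right) 57 = -1824$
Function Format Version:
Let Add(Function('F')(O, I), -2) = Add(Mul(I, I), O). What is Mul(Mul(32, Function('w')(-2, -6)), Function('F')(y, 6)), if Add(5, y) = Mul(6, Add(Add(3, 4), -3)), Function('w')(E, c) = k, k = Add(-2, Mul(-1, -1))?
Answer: -1824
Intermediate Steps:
k = -1 (k = Add(-2, 1) = -1)
Function('w')(E, c) = -1
y = 19 (y = Add(-5, Mul(6, Add(Add(3, 4), -3))) = Add(-5, Mul(6, Add(7, -3))) = Add(-5, Mul(6, 4)) = Add(-5, 24) = 19)
Function('F')(O, I) = Add(2, O, Pow(I, 2)) (Function('F')(O, I) = Add(2, Add(Mul(I, I), O)) = Add(2, Add(Pow(I, 2), O)) = Add(2, Add(O, Pow(I, 2))) = Add(2, O, Pow(I, 2)))
Mul(Mul(32, Function('w')(-2, -6)), Function('F')(y, 6)) = Mul(Mul(32, -1), Add(2, 19, Pow(6, 2))) = Mul(-32, Add(2, 19, 36)) = Mul(-32, 57) = -1824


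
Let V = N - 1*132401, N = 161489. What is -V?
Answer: -29088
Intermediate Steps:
V = 29088 (V = 161489 - 1*132401 = 161489 - 132401 = 29088)
-V = -1*29088 = -29088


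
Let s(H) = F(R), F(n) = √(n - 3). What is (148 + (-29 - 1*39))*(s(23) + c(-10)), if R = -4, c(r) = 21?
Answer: 1680 + 80*I*√7 ≈ 1680.0 + 211.66*I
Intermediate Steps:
F(n) = √(-3 + n)
s(H) = I*√7 (s(H) = √(-3 - 4) = √(-7) = I*√7)
(148 + (-29 - 1*39))*(s(23) + c(-10)) = (148 + (-29 - 1*39))*(I*√7 + 21) = (148 + (-29 - 39))*(21 + I*√7) = (148 - 68)*(21 + I*√7) = 80*(21 + I*√7) = 1680 + 80*I*√7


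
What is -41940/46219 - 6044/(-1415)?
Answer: 220002536/65399885 ≈ 3.3640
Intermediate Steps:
-41940/46219 - 6044/(-1415) = -41940*1/46219 - 6044*(-1/1415) = -41940/46219 + 6044/1415 = 220002536/65399885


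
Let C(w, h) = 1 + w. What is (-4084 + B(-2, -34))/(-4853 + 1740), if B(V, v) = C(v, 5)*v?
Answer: 2962/3113 ≈ 0.95149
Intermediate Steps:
B(V, v) = v*(1 + v) (B(V, v) = (1 + v)*v = v*(1 + v))
(-4084 + B(-2, -34))/(-4853 + 1740) = (-4084 - 34*(1 - 34))/(-4853 + 1740) = (-4084 - 34*(-33))/(-3113) = (-4084 + 1122)*(-1/3113) = -2962*(-1/3113) = 2962/3113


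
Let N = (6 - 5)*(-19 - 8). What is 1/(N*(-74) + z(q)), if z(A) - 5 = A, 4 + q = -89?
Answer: 1/1910 ≈ 0.00052356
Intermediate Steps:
q = -93 (q = -4 - 89 = -93)
z(A) = 5 + A
N = -27 (N = 1*(-27) = -27)
1/(N*(-74) + z(q)) = 1/(-27*(-74) + (5 - 93)) = 1/(1998 - 88) = 1/1910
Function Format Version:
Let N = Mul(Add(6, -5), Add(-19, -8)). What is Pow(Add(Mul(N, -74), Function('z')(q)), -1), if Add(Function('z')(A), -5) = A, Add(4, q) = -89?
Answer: Rational(1, 1910) ≈ 0.00052356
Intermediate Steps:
q = -93 (q = Add(-4, -89) = -93)
Function('z')(A) = Add(5, A)
N = -27 (N = Mul(1, -27) = -27)
Pow(Add(Mul(N, -74), Function('z')(q)), -1) = Pow(Add(Mul(-27, -74), Add(5, -93)), -1) = Pow(Add(1998, -88), -1) = Pow(1910, -1) = Rational(1, 1910)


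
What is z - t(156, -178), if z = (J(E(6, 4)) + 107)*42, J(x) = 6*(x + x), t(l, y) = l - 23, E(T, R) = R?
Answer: 6377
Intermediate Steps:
t(l, y) = -23 + l
J(x) = 12*x (J(x) = 6*(2*x) = 12*x)
z = 6510 (z = (12*4 + 107)*42 = (48 + 107)*42 = 155*42 = 6510)
z - t(156, -178) = 6510 - (-23 + 156) = 6510 - 1*133 = 6510 - 133 = 6377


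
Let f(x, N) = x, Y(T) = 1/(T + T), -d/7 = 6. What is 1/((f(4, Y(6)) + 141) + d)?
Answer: 1/103 ≈ 0.0097087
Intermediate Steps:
d = -42 (d = -7*6 = -42)
Y(T) = 1/(2*T)
1/((f(4, Y(6)) + 141) + d) = 1/((4 + 141) - 42) = 1/(145 - 42) = 1/103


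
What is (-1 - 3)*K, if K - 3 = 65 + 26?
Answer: -376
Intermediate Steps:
K = 94 (K = 3 + (65 + 26) = 3 + 91 = 94)
(-1 - 3)*K = (-1 - 3)*94 = -4*94 = -376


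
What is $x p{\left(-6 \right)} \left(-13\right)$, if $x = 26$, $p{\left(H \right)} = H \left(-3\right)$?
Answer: $-6084$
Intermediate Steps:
$p{\left(H \right)} = - 3 H$
$x p{\left(-6 \right)} \left(-13\right) = 26 \left(\left(-3\right) \left(-6\right)\right) \left(-13\right) = 26 \cdot 18 \left(-13\right) = 468 \left(-13\right) = -6084$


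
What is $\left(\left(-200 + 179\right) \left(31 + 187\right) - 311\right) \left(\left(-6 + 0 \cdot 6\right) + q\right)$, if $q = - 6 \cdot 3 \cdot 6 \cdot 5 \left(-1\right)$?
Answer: $-2610726$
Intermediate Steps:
$q = 540$ ($q = \left(-6\right) 18 \left(-5\right) = \left(-108\right) \left(-5\right) = 540$)
$\left(\left(-200 + 179\right) \left(31 + 187\right) - 311\right) \left(\left(-6 + 0 \cdot 6\right) + q\right) = \left(\left(-200 + 179\right) \left(31 + 187\right) - 311\right) \left(\left(-6 + 0 \cdot 6\right) + 540\right) = \left(\left(-21\right) 218 - 311\right) \left(\left(-6 + 0\right) + 540\right) = \left(-4578 - 311\right) \left(-6 + 540\right) = \left(-4889\right) 534 = -2610726$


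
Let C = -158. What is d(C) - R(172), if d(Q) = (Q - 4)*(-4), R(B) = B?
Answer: 476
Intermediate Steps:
d(Q) = 16 - 4*Q (d(Q) = (-4 + Q)*(-4) = 16 - 4*Q)
d(C) - R(172) = (16 - 4*(-158)) - 1*172 = (16 + 632) - 172 = 648 - 172 = 476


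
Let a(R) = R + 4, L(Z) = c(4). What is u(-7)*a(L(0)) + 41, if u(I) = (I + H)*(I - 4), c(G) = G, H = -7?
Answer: 1273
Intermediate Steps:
L(Z) = 4
a(R) = 4 + R
u(I) = (-7 + I)*(-4 + I) (u(I) = (I - 7)*(I - 4) = (-7 + I)*(-4 + I))
u(-7)*a(L(0)) + 41 = (28 + (-7)² - 11*(-7))*(4 + 4) + 41 = (28 + 49 + 77)*8 + 41 = 154*8 + 41 = 1232 + 41 = 1273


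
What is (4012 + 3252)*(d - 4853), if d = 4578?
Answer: -1997600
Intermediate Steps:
(4012 + 3252)*(d - 4853) = (4012 + 3252)*(4578 - 4853) = 7264*(-275) = -1997600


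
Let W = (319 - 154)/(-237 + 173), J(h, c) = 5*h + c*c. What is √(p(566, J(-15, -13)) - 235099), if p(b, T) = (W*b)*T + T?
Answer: I*√5954745/4 ≈ 610.06*I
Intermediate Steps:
J(h, c) = c² + 5*h (J(h, c) = 5*h + c² = c² + 5*h)
W = -165/64 (W = 165/(-64) = 165*(-1/64) = -165/64 ≈ -2.5781)
p(b, T) = T - 165*T*b/64 (p(b, T) = (-165*b/64)*T + T = -165*T*b/64 + T = T - 165*T*b/64)
√(p(566, J(-15, -13)) - 235099) = √(((-13)² + 5*(-15))*(64 - 165*566)/64 - 235099) = √((169 - 75)*(64 - 93390)/64 - 235099) = √((1/64)*94*(-93326) - 235099) = √(-2193161/16 - 235099) = √(-5954745/16) = I*√5954745/4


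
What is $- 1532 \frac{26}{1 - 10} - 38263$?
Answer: $- \frac{304535}{9} \approx -33837.0$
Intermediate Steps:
$- 1532 \frac{26}{1 - 10} - 38263 = - 1532 \frac{26}{-9} - 38263 = - 1532 \cdot 26 \left(- \frac{1}{9}\right) - 38263 = \left(-1532\right) \left(- \frac{26}{9}\right) - 38263 = \frac{39832}{9} - 38263 = - \frac{304535}{9}$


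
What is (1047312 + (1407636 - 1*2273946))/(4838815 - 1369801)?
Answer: 30167/578169 ≈ 0.052177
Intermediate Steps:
(1047312 + (1407636 - 1*2273946))/(4838815 - 1369801) = (1047312 + (1407636 - 2273946))/3469014 = (1047312 - 866310)*(1/3469014) = 181002*(1/3469014) = 30167/578169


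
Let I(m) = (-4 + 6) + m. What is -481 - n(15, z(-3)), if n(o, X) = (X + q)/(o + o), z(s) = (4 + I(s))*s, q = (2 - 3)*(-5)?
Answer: -7213/15 ≈ -480.87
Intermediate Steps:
I(m) = 2 + m
q = 5 (q = -1*(-5) = 5)
z(s) = s*(6 + s) (z(s) = (4 + (2 + s))*s = (6 + s)*s = s*(6 + s))
n(o, X) = (5 + X)/(2*o) (n(o, X) = (X + 5)/(o + o) = (5 + X)/((2*o)) = (5 + X)*(1/(2*o)) = (5 + X)/(2*o))
-481 - n(15, z(-3)) = -481 - (5 - 3*(6 - 3))/(2*15) = -481 - (5 - 3*3)/(2*15) = -481 - (5 - 9)/(2*15) = -481 - (-4)/(2*15) = -481 - 1*(-2/15) = -481 + 2/15 = -7213/15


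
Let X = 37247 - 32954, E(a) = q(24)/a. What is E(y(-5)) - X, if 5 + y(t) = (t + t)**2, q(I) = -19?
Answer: -21466/5 ≈ -4293.2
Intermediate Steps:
y(t) = -5 + 4*t**2 (y(t) = -5 + (t + t)**2 = -5 + (2*t)**2 = -5 + 4*t**2)
E(a) = -19/a
X = 4293
E(y(-5)) - X = -19/(-5 + 4*(-5)**2) - 1*4293 = -19/(-5 + 4*25) - 4293 = -19/(-5 + 100) - 4293 = -19/95 - 4293 = -19*1/95 - 4293 = -1/5 - 4293 = -21466/5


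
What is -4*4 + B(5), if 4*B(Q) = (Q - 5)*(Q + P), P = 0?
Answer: -16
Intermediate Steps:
B(Q) = Q*(-5 + Q)/4 (B(Q) = ((Q - 5)*(Q + 0))/4 = ((-5 + Q)*Q)/4 = (Q*(-5 + Q))/4 = Q*(-5 + Q)/4)
-4*4 + B(5) = -4*4 + (1/4)*5*(-5 + 5) = -16 + (1/4)*5*0 = -16 + 0 = -16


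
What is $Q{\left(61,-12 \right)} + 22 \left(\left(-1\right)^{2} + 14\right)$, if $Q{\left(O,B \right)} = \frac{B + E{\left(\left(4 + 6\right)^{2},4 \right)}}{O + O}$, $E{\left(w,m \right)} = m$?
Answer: $\frac{20126}{61} \approx 329.93$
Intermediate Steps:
$Q{\left(O,B \right)} = \frac{4 + B}{2 O}$ ($Q{\left(O,B \right)} = \frac{B + 4}{O + O} = \frac{4 + B}{2 O}$)
$Q{\left(61,-12 \right)} + 22 \left(\left(-1\right)^{2} + 14\right) = \frac{4 - 12}{2 \cdot 61} + 22 \left(\left(-1\right)^{2} + 14\right) = \frac{1}{2} \cdot \frac{1}{61} \left(-8\right) + 22 \left(1 + 14\right) = - \frac{4}{61} + 22 \cdot 15 = - \frac{4}{61} + 330 = \frac{20126}{61}$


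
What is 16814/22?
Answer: 8407/11 ≈ 764.27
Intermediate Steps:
16814/22 = 16814*(1/22) = 8407/11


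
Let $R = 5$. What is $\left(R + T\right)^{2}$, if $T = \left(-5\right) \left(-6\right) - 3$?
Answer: $1024$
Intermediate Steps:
$T = 27$ ($T = 30 + \left(-5 + 2\right) = 30 - 3 = 27$)
$\left(R + T\right)^{2} = \left(5 + 27\right)^{2} = 32^{2} = 1024$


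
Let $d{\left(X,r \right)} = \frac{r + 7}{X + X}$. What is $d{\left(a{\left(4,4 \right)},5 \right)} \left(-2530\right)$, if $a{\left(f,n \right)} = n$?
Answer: $-3795$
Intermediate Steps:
$d{\left(X,r \right)} = \frac{7 + r}{2 X}$
$d{\left(a{\left(4,4 \right)},5 \right)} \left(-2530\right) = \frac{7 + 5}{2 \cdot 4} \left(-2530\right) = \frac{1}{2} \cdot \frac{1}{4} \cdot 12 \left(-2530\right) = \frac{3}{2} \left(-2530\right) = -3795$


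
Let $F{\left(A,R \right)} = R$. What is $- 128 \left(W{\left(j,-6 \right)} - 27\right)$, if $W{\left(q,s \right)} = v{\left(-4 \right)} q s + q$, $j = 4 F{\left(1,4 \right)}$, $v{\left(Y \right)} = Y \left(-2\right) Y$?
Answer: $-391808$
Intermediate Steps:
$v{\left(Y \right)} = - 2 Y^{2}$ ($v{\left(Y \right)} = - 2 Y Y = - 2 Y^{2}$)
$j = 16$ ($j = 4 \cdot 4 = 16$)
$W{\left(q,s \right)} = q - 32 q s$ ($W{\left(q,s \right)} = - 2 \left(-4\right)^{2} q s + q = \left(-2\right) 16 q s + q = - 32 q s + q = q - 32 q s$)
$- 128 \left(W{\left(j,-6 \right)} - 27\right) = - 128 \left(16 \left(1 - -192\right) - 27\right) = - 128 \left(16 \left(1 + 192\right) - 27\right) = - 128 \left(16 \cdot 193 - 27\right) = - 128 \left(3088 - 27\right) = \left(-128\right) 3061 = -391808$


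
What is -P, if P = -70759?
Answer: 70759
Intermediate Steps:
-P = -1*(-70759) = 70759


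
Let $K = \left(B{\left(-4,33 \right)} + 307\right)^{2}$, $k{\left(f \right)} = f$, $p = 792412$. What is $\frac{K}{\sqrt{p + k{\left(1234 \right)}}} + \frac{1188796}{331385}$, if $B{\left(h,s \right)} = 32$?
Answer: $\frac{1188796}{331385} + \frac{114921 \sqrt{793646}}{793646} \approx 132.59$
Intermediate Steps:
$K = 114921$ ($K = \left(32 + 307\right)^{2} = 339^{2} = 114921$)
$\frac{K}{\sqrt{p + k{\left(1234 \right)}}} + \frac{1188796}{331385} = \frac{114921}{\sqrt{792412 + 1234}} + \frac{1188796}{331385} = \frac{114921}{\sqrt{793646}} + 1188796 \cdot \frac{1}{331385} = 114921 \frac{\sqrt{793646}}{793646} + \frac{1188796}{331385} = \frac{114921 \sqrt{793646}}{793646} + \frac{1188796}{331385} = \frac{1188796}{331385} + \frac{114921 \sqrt{793646}}{793646}$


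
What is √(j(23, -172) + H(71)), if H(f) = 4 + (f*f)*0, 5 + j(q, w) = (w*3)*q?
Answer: I*√11869 ≈ 108.94*I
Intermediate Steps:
j(q, w) = -5 + 3*q*w (j(q, w) = -5 + (w*3)*q = -5 + (3*w)*q = -5 + 3*q*w)
H(f) = 4 (H(f) = 4 + f²*0 = 4 + 0 = 4)
√(j(23, -172) + H(71)) = √((-5 + 3*23*(-172)) + 4) = √((-5 - 11868) + 4) = √(-11873 + 4) = √(-11869) = I*√11869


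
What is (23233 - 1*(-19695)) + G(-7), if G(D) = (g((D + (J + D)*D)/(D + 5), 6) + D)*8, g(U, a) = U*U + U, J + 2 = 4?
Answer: 44328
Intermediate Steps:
J = 2 (J = -2 + 4 = 2)
g(U, a) = U + U**2 (g(U, a) = U**2 + U = U + U**2)
G(D) = 8*D + 8*(1 + (D + D*(2 + D))/(5 + D))*(D + D*(2 + D))/(5 + D) (G(D) = (((D + (2 + D)*D)/(D + 5))*(1 + (D + (2 + D)*D)/(D + 5)) + D)*8 = (((D + D*(2 + D))/(5 + D))*(1 + (D + D*(2 + D))/(5 + D)) + D)*8 = ((1 + (D + D*(2 + D))/(5 + D))*(D + D*(2 + D))/(5 + D) + D)*8 = (D + (1 + (D + D*(2 + D))/(5 + D))*(D + D*(2 + D))/(5 + D))*8 = 8*D + 8*(1 + (D + D*(2 + D))/(5 + D))*(D + D*(2 + D))/(5 + D))
(23233 - 1*(-19695)) + G(-7) = (23233 - 1*(-19695)) + 8*(-7)*((5 - 7)**2 + (3 - 7)*(5 - 7 - 7*(3 - 7)))/(5 - 7)**2 = (23233 + 19695) + 8*(-7)*((-2)**2 - 4*(5 - 7 - 7*(-4)))/(-2)**2 = 42928 + 8*(-7)*(1/4)*(4 - 4*(5 - 7 + 28)) = 42928 + 8*(-7)*(1/4)*(4 - 4*26) = 42928 + 8*(-7)*(1/4)*(4 - 104) = 42928 + 8*(-7)*(1/4)*(-100) = 42928 + 1400 = 44328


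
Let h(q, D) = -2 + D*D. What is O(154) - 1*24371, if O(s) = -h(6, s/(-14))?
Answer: -24490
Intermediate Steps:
h(q, D) = -2 + D**2
O(s) = 2 - s**2/196 (O(s) = -(-2 + (s/(-14))**2) = -(-2 + (s*(-1/14))**2) = -(-2 + (-s/14)**2) = -(-2 + s**2/196) = 2 - s**2/196)
O(154) - 1*24371 = (2 - 1/196*154**2) - 1*24371 = (2 - 1/196*23716) - 24371 = (2 - 121) - 24371 = -119 - 24371 = -24490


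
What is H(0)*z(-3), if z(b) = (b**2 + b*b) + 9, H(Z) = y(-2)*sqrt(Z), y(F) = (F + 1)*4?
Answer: 0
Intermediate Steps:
y(F) = 4 + 4*F (y(F) = (1 + F)*4 = 4 + 4*F)
H(Z) = -4*sqrt(Z) (H(Z) = (4 + 4*(-2))*sqrt(Z) = (4 - 8)*sqrt(Z) = -4*sqrt(Z))
z(b) = 9 + 2*b**2 (z(b) = (b**2 + b**2) + 9 = 2*b**2 + 9 = 9 + 2*b**2)
H(0)*z(-3) = (-4*sqrt(0))*(9 + 2*(-3)**2) = (-4*0)*(9 + 2*9) = 0*(9 + 18) = 0*27 = 0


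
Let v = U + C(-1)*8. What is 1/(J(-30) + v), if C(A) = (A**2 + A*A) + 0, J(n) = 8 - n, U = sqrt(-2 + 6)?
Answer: 1/56 ≈ 0.017857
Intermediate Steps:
U = 2 (U = sqrt(4) = 2)
C(A) = 2*A**2 (C(A) = (A**2 + A**2) + 0 = 2*A**2 + 0 = 2*A**2)
v = 18 (v = 2 + (2*(-1)**2)*8 = 2 + (2*1)*8 = 2 + 2*8 = 2 + 16 = 18)
1/(J(-30) + v) = 1/((8 - 1*(-30)) + 18) = 1/((8 + 30) + 18) = 1/(38 + 18) = 1/56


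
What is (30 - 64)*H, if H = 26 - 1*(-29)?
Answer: -1870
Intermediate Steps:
H = 55 (H = 26 + 29 = 55)
(30 - 64)*H = (30 - 64)*55 = -34*55 = -1870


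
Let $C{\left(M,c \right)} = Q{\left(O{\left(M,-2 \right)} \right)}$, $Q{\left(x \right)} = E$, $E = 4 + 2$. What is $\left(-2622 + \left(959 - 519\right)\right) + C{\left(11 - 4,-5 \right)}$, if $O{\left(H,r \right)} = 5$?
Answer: $-2176$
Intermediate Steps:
$E = 6$
$Q{\left(x \right)} = 6$
$C{\left(M,c \right)} = 6$
$\left(-2622 + \left(959 - 519\right)\right) + C{\left(11 - 4,-5 \right)} = \left(-2622 + \left(959 - 519\right)\right) + 6 = \left(-2622 + 440\right) + 6 = -2182 + 6 = -2176$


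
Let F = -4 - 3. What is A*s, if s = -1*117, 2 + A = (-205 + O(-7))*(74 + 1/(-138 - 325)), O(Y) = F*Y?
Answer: 625440114/463 ≈ 1.3508e+6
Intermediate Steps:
F = -7
O(Y) = -7*Y
A = -5345642/463 (A = -2 + (-205 - 7*(-7))*(74 + 1/(-138 - 325)) = -2 + (-205 + 49)*(74 + 1/(-463)) = -2 - 156*(74 - 1/463) = -2 - 156*34261/463 = -2 - 5344716/463 = -5345642/463 ≈ -11546.)
s = -117
A*s = -5345642/463*(-117) = 625440114/463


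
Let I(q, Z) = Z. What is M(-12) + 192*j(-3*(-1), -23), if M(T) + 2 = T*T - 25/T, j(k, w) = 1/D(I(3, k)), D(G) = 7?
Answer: 14407/84 ≈ 171.51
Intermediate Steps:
j(k, w) = ⅐ (j(k, w) = 1/7 = ⅐)
M(T) = -2 + T² - 25/T (M(T) = -2 + (T*T - 25/T) = -2 + (T² - 25/T) = -2 + T² - 25/T)
M(-12) + 192*j(-3*(-1), -23) = (-2 + (-12)² - 25/(-12)) + 192*(⅐) = (-2 + 144 - 25*(-1/12)) + 192/7 = (-2 + 144 + 25/12) + 192/7 = 1729/12 + 192/7 = 14407/84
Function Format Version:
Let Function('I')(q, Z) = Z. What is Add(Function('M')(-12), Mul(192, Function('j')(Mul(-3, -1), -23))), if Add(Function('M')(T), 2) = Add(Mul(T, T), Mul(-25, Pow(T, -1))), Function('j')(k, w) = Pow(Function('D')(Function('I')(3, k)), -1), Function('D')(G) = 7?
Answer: Rational(14407, 84) ≈ 171.51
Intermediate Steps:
Function('j')(k, w) = Rational(1, 7) (Function('j')(k, w) = Pow(7, -1) = Rational(1, 7))
Function('M')(T) = Add(-2, Pow(T, 2), Mul(-25, Pow(T, -1))) (Function('M')(T) = Add(-2, Add(Mul(T, T), Mul(-25, Pow(T, -1)))) = Add(-2, Add(Pow(T, 2), Mul(-25, Pow(T, -1)))) = Add(-2, Pow(T, 2), Mul(-25, Pow(T, -1))))
Add(Function('M')(-12), Mul(192, Function('j')(Mul(-3, -1), -23))) = Add(Add(-2, Pow(-12, 2), Mul(-25, Pow(-12, -1))), Mul(192, Rational(1, 7))) = Add(Add(-2, 144, Mul(-25, Rational(-1, 12))), Rational(192, 7)) = Add(Add(-2, 144, Rational(25, 12)), Rational(192, 7)) = Add(Rational(1729, 12), Rational(192, 7)) = Rational(14407, 84)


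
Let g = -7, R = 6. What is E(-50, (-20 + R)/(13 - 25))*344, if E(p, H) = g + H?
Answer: -6020/3 ≈ -2006.7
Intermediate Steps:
E(p, H) = -7 + H
E(-50, (-20 + R)/(13 - 25))*344 = (-7 + (-20 + 6)/(13 - 25))*344 = (-7 - 14/(-12))*344 = (-7 - 14*(-1/12))*344 = (-7 + 7/6)*344 = -35/6*344 = -6020/3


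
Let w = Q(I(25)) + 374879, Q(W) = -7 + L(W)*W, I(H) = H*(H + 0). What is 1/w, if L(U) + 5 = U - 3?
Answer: 1/760497 ≈ 1.3149e-6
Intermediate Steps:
L(U) = -8 + U (L(U) = -5 + (U - 3) = -5 + (-3 + U) = -8 + U)
I(H) = H² (I(H) = H*H = H²)
Q(W) = -7 + W*(-8 + W) (Q(W) = -7 + (-8 + W)*W = -7 + W*(-8 + W))
w = 760497 (w = (-7 + 25²*(-8 + 25²)) + 374879 = (-7 + 625*(-8 + 625)) + 374879 = (-7 + 625*617) + 374879 = (-7 + 385625) + 374879 = 385618 + 374879 = 760497)
1/w = 1/760497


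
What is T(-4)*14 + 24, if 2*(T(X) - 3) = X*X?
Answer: 178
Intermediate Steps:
T(X) = 3 + X**2/2 (T(X) = 3 + (X*X)/2 = 3 + X**2/2)
T(-4)*14 + 24 = (3 + (1/2)*(-4)**2)*14 + 24 = (3 + (1/2)*16)*14 + 24 = (3 + 8)*14 + 24 = 11*14 + 24 = 154 + 24 = 178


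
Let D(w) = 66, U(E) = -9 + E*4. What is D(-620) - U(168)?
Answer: -597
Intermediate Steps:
U(E) = -9 + 4*E
D(-620) - U(168) = 66 - (-9 + 4*168) = 66 - (-9 + 672) = 66 - 1*663 = 66 - 663 = -597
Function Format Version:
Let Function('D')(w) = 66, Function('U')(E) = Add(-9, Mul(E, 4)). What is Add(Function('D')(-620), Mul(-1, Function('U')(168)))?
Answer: -597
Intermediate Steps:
Function('U')(E) = Add(-9, Mul(4, E))
Add(Function('D')(-620), Mul(-1, Function('U')(168))) = Add(66, Mul(-1, Add(-9, Mul(4, 168)))) = Add(66, Mul(-1, Add(-9, 672))) = Add(66, Mul(-1, 663)) = Add(66, -663) = -597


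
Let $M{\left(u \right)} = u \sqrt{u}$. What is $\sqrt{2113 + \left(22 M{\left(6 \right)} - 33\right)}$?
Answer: $2 \sqrt{520 + 33 \sqrt{6}} \approx 49.024$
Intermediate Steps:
$M{\left(u \right)} = u^{\frac{3}{2}}$
$\sqrt{2113 + \left(22 M{\left(6 \right)} - 33\right)} = \sqrt{2113 - \left(33 - 22 \cdot 6^{\frac{3}{2}}\right)} = \sqrt{2113 - \left(33 - 22 \cdot 6 \sqrt{6}\right)} = \sqrt{2113 - \left(33 - 132 \sqrt{6}\right)} = \sqrt{2080 + 132 \sqrt{6}}$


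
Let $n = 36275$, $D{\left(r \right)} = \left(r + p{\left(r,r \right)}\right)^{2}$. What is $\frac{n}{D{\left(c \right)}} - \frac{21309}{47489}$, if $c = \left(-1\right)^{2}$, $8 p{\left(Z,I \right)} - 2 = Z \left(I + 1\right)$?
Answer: $\frac{6890462119}{427401} \approx 16122.0$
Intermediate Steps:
$p{\left(Z,I \right)} = \frac{1}{4} + \frac{Z \left(1 + I\right)}{8}$ ($p{\left(Z,I \right)} = \frac{1}{4} + \frac{Z \left(I + 1\right)}{8} = \frac{1}{4} + \frac{Z \left(1 + I\right)}{8}$)
$c = 1$
$D{\left(r \right)} = \left(\frac{1}{4} + \frac{r^{2}}{8} + \frac{9 r}{8}\right)^{2}$ ($D{\left(r \right)} = \left(r + \left(\frac{1}{4} + \frac{r}{8} + \frac{r r}{8}\right)\right)^{2} = \left(r + \left(\frac{1}{4} + \frac{r}{8} + \frac{r^{2}}{8}\right)\right)^{2} = \left(\frac{1}{4} + \frac{r^{2}}{8} + \frac{9 r}{8}\right)^{2}$)
$\frac{n}{D{\left(c \right)}} - \frac{21309}{47489} = \frac{36275}{\frac{1}{64} \left(2 + 1^{2} + 9 \cdot 1\right)^{2}} - \frac{21309}{47489} = \frac{36275}{\frac{1}{64} \left(2 + 1 + 9\right)^{2}} - \frac{21309}{47489} = \frac{36275}{\frac{1}{64} \cdot 12^{2}} - \frac{21309}{47489} = \frac{36275}{\frac{1}{64} \cdot 144} - \frac{21309}{47489} = \frac{36275}{\frac{9}{4}} - \frac{21309}{47489} = 36275 \cdot \frac{4}{9} - \frac{21309}{47489} = \frac{145100}{9} - \frac{21309}{47489} = \frac{6890462119}{427401}$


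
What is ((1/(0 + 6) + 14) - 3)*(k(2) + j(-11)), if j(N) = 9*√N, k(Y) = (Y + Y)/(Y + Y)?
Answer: 67/6 + 201*I*√11/2 ≈ 11.167 + 333.32*I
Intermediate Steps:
k(Y) = 1 (k(Y) = (2*Y)/((2*Y)) = (2*Y)*(1/(2*Y)) = 1)
((1/(0 + 6) + 14) - 3)*(k(2) + j(-11)) = ((1/(0 + 6) + 14) - 3)*(1 + 9*√(-11)) = ((1/6 + 14) - 3)*(1 + 9*(I*√11)) = ((⅙ + 14) - 3)*(1 + 9*I*√11) = (85/6 - 3)*(1 + 9*I*√11) = 67*(1 + 9*I*√11)/6 = 67/6 + 201*I*√11/2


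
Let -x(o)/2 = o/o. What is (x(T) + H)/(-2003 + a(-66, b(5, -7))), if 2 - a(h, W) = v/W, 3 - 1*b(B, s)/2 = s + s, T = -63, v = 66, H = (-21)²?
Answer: -7463/34050 ≈ -0.21918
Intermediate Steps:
H = 441
b(B, s) = 6 - 4*s (b(B, s) = 6 - 2*(s + s) = 6 - 4*s)
a(h, W) = 2 - 66/W
x(o) = -2 (x(o) = -2*o/o = -2*1 = -2)
(x(T) + H)/(-2003 + a(-66, b(5, -7))) = (-2 + 441)/(-2003 + (2 - 66/(6 - 4*(-7)))) = 439/(-2003 + (2 - 66/(6 + 28))) = 439/(-2003 + (2 - 66/34)) = 439/(-2003 + (2 - 66*1/34)) = 439/(-2003 + (2 - 33/17)) = 439/(-2003 + 1/17) = 439/(-34050/17) = 439*(-17/34050) = -7463/34050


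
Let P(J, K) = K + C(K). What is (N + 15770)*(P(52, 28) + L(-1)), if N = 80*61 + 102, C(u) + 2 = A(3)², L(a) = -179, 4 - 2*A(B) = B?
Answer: -3169868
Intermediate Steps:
A(B) = 2 - B/2
C(u) = -7/4 (C(u) = -2 + (2 - ½*3)² = -2 + (2 - 3/2)² = -2 + (½)² = -2 + ¼ = -7/4)
N = 4982 (N = 4880 + 102 = 4982)
P(J, K) = -7/4 + K (P(J, K) = K - 7/4 = -7/4 + K)
(N + 15770)*(P(52, 28) + L(-1)) = (4982 + 15770)*((-7/4 + 28) - 179) = 20752*(105/4 - 179) = 20752*(-611/4) = -3169868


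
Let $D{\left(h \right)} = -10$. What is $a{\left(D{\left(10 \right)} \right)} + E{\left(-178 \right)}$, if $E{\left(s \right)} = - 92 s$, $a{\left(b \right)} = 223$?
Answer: $16599$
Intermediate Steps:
$a{\left(D{\left(10 \right)} \right)} + E{\left(-178 \right)} = 223 - -16376 = 223 + 16376 = 16599$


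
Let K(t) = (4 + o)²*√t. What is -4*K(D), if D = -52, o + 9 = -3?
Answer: -512*I*√13 ≈ -1846.0*I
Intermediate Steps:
o = -12 (o = -9 - 3 = -12)
K(t) = 64*√t (K(t) = (4 - 12)²*√t = (-8)²*√t = 64*√t)
-4*K(D) = -256*√(-52) = -256*2*I*√13 = -512*I*√13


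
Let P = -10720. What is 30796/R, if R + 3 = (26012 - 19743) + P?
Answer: -15398/2227 ≈ -6.9142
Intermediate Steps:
R = -4454 (R = -3 + ((26012 - 19743) - 10720) = -3 + (6269 - 10720) = -3 - 4451 = -4454)
30796/R = 30796/(-4454) = 30796*(-1/4454) = -15398/2227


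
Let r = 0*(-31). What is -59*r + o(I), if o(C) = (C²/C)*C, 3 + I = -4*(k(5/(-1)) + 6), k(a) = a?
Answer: 49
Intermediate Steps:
r = 0
I = -7 (I = -3 - 4*(5/(-1) + 6) = -3 - 4*(5*(-1) + 6) = -3 - 4*(-5 + 6) = -3 - 4*1 = -3 - 4 = -7)
o(C) = C² (o(C) = C*C = C²)
-59*r + o(I) = -59*0 + (-7)² = 0 + 49 = 49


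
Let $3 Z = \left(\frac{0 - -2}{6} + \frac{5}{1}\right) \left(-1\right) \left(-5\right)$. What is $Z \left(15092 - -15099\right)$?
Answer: $\frac{2415280}{9} \approx 2.6836 \cdot 10^{5}$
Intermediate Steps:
$Z = \frac{80}{9}$ ($Z = \frac{\left(\frac{0 - -2}{6} + \frac{5}{1}\right) \left(-1\right) \left(-5\right)}{3} = \frac{\left(\left(0 + 2\right) \frac{1}{6} + 5 \cdot 1\right) \left(-1\right) \left(-5\right)}{3} = \frac{\left(2 \cdot \frac{1}{6} + 5\right) \left(-1\right) \left(-5\right)}{3} = \frac{\left(\frac{1}{3} + 5\right) \left(-1\right) \left(-5\right)}{3} = \frac{\frac{16}{3} \left(-1\right) \left(-5\right)}{3} = \frac{\left(- \frac{16}{3}\right) \left(-5\right)}{3} = \frac{1}{3} \cdot \frac{80}{3} = \frac{80}{9} \approx 8.8889$)
$Z \left(15092 - -15099\right) = \frac{80 \left(15092 - -15099\right)}{9} = \frac{80 \left(15092 + 15099\right)}{9} = \frac{80}{9} \cdot 30191 = \frac{2415280}{9}$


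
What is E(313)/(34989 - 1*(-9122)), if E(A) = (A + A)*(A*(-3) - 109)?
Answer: -656048/44111 ≈ -14.873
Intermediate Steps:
E(A) = 2*A*(-109 - 3*A) (E(A) = (2*A)*(-3*A - 109) = (2*A)*(-109 - 3*A) = 2*A*(-109 - 3*A))
E(313)/(34989 - 1*(-9122)) = (-2*313*(109 + 3*313))/(34989 - 1*(-9122)) = (-2*313*(109 + 939))/(34989 + 9122) = -2*313*1048/44111 = -656048*1/44111 = -656048/44111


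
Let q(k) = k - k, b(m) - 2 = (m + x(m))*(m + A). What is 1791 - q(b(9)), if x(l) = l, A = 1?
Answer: 1791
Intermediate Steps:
b(m) = 2 + 2*m*(1 + m) (b(m) = 2 + (m + m)*(m + 1) = 2 + (2*m)*(1 + m) = 2 + 2*m*(1 + m))
q(k) = 0
1791 - q(b(9)) = 1791 - 1*0 = 1791 + 0 = 1791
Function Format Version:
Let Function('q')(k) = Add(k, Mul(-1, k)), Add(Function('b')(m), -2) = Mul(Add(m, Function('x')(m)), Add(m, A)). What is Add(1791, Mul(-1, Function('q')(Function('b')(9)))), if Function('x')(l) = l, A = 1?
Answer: 1791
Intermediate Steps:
Function('b')(m) = Add(2, Mul(2, m, Add(1, m))) (Function('b')(m) = Add(2, Mul(Add(m, m), Add(m, 1))) = Add(2, Mul(Mul(2, m), Add(1, m))) = Add(2, Mul(2, m, Add(1, m))))
Function('q')(k) = 0
Add(1791, Mul(-1, Function('q')(Function('b')(9)))) = Add(1791, Mul(-1, 0)) = Add(1791, 0) = 1791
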